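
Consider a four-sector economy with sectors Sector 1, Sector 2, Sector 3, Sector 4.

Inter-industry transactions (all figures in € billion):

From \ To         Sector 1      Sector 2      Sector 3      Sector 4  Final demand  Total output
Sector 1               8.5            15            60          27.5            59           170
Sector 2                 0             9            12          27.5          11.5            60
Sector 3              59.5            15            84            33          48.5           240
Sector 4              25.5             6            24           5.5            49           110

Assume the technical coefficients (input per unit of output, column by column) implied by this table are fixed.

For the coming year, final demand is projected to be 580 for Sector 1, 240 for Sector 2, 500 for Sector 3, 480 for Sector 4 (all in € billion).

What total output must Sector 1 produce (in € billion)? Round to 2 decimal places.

Technical coefficients a_ij = z_ij / X_j:
  a_11 = 8.5/170 = 0.05, a_21 = 0/170 = 0.00, a_31 = 59.5/170 = 0.35, a_41 = 25.5/170 = 0.15
  a_12 = 15/60 = 0.25, a_22 = 9/60 = 0.15, a_32 = 15/60 = 0.25, a_42 = 6/60 = 0.10
  a_13 = 60/240 = 0.25, a_23 = 12/240 = 0.05, a_33 = 84/240 = 0.35, a_43 = 24/240 = 0.10
  a_14 = 27.5/110 = 0.25, a_24 = 27.5/110 = 0.25, a_34 = 33/110 = 0.30, a_44 = 5.5/110 = 0.05
I − A =
  [   0.95    -0.25    -0.25    -0.25]
  [   0.00     0.85    -0.05    -0.25]
  [  -0.35    -0.25     0.65    -0.30]
  [  -0.15    -0.10    -0.10     0.95]
Compute the cofactors C_ij = (−1)^(i+j)·(3×3 minor ij) of I−A; the adjugate is their transpose:
adj(I−A) = Cᵀ =
  [ 0.463500   0.236250   0.236250   0.258750]
  [ 0.052000   0.430625   0.076375   0.151125]
  [ 0.321500   0.347875   0.702125   0.397875]
  [ 0.112500   0.119250   0.119250   0.434250]
det(I−A) = Σ_j (I−A)_1j·C_1j = (0.95)(0.463500) + (-0.25)(0.052000) + (-0.25)(0.321500) + (-0.25)(0.112500) = 0.318825
(I − A)⁻¹ = adj(I−A) / det(I−A) ≈
  [   1.4538     0.7410     0.7410     0.8116]
  [   0.1631     1.3507     0.2396     0.4740]
  [   1.0084     1.0911     2.2022     1.2479]
  [   0.3529     0.3740     0.3740     1.3620]
x = (I − A)⁻¹ d = adj(I−A)·d / det(I−A), with det(I−A) = 0.318825:
  x_1 = (0.463500·580 + 0.236250·240 + 0.236250·500 + 0.258750·480) / 0.318825 = 567.855 / 0.318825 ≈ 1781.09
  x_2 = (0.052000·580 + 0.430625·240 + 0.076375·500 + 0.151125·480) / 0.318825 = 244.2375 / 0.318825 ≈ 766.06
  x_3 = (0.321500·580 + 0.347875·240 + 0.702125·500 + 0.397875·480) / 0.318825 = 812.0025 / 0.318825 ≈ 2546.86
  x_4 = (0.112500·580 + 0.119250·240 + 0.119250·500 + 0.434250·480) / 0.318825 = 361.935 / 0.318825 ≈ 1135.22

x_1 = 1781.09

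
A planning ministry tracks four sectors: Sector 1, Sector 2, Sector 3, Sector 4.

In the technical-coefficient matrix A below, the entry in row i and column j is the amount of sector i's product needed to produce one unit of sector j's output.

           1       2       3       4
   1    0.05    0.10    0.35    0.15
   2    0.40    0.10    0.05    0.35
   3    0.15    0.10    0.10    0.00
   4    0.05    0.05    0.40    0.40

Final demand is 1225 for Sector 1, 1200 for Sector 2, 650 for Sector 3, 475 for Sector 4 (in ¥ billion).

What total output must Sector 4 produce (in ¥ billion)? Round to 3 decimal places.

I − A =
  [   0.95    -0.10    -0.35    -0.15]
  [  -0.40     0.90    -0.05    -0.35]
  [  -0.15    -0.10     0.90     0.00]
  [  -0.05    -0.05    -0.40     0.60]
Compute the cofactors C_ij = (−1)^(i+j)·(3×3 minor ij) of I−A; the adjugate is their transpose:
adj(I−A) = Cᵀ =
  [ 0.453250   0.087750   0.254250   0.164500]
  [ 0.257250   0.465750   0.275250   0.336000]
  [ 0.104125   0.066375   0.460875   0.064750]
  [ 0.128625   0.090375   0.351375   0.666750]
det(I−A) = Σ_j (I−A)_1j·C_1j = (0.95)(0.453250) + (-0.10)(0.257250) + (-0.35)(0.104125) + (-0.15)(0.128625) = 0.349125
(I − A)⁻¹ = adj(I−A) / det(I−A) ≈
  [   1.2982     0.2513     0.7282     0.4712]
  [   0.7368     1.3340     0.7884     0.9624]
  [   0.2982     0.1901     1.3201     0.1855]
  [   0.3684     0.2589     1.0064     1.9098]
x = (I − A)⁻¹ d = adj(I−A)·d / det(I−A), with det(I−A) = 0.349125:
  x_1 = (0.453250·1225 + 0.087750·1200 + 0.254250·650 + 0.164500·475) / 0.349125 = 903.93125 / 0.349125 ≈ 2589.134
  x_2 = (0.257250·1225 + 0.465750·1200 + 0.275250·650 + 0.336000·475) / 0.349125 = 1212.54375 / 0.349125 ≈ 3473.093
  x_3 = (0.104125·1225 + 0.066375·1200 + 0.460875·650 + 0.064750·475) / 0.349125 = 537.528125 / 0.349125 ≈ 1539.644
  x_4 = (0.128625·1225 + 0.090375·1200 + 0.351375·650 + 0.666750·475) / 0.349125 = 811.115625 / 0.349125 ≈ 2323.281

x_4 = 2323.281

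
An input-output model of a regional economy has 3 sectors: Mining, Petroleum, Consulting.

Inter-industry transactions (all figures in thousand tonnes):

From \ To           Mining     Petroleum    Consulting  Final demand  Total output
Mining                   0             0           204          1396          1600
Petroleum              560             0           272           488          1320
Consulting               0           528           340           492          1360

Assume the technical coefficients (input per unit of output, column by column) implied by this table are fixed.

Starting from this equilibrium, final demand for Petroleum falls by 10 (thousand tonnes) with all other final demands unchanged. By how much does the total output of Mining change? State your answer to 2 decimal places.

Technical coefficients a_ij = z_ij / X_j:
  a_11 = 0/1600 = 0.00, a_21 = 560/1600 = 0.35, a_31 = 0/1600 = 0.00
  a_12 = 0/1320 = 0.00, a_22 = 0/1320 = 0.00, a_32 = 528/1320 = 0.40
  a_13 = 204/1360 = 0.15, a_23 = 272/1360 = 0.20, a_33 = 340/1360 = 0.25
I − A =
  [   1.00     0.00    -0.15]
  [  -0.35     1.00    -0.20]
  [   0.00    -0.40     0.75]
Cofactors of I−A, C_ij = (−1)^(i+j)·(minor ij) (rows/columns in the sector order above):
  C_11 = (1.00)(0.75) − (-0.20)(-0.40) = 0.6700
  C_12 = −[(-0.35)(0.75) − (-0.20)(0.00)] = 0.2625
  C_13 = (-0.35)(-0.40) − (1.00)(0.00) = 0.1400
  C_21 = −[(0.00)(0.75) − (-0.15)(-0.40)] = 0.0600
  C_22 = (1.00)(0.75) − (-0.15)(0.00) = 0.7500
  C_23 = −[(1.00)(-0.40) − (0.00)(0.00)] = 0.4000
  C_31 = (0.00)(-0.20) − (-0.15)(1.00) = 0.1500
  C_32 = −[(1.00)(-0.20) − (-0.15)(-0.35)] = 0.2525
  C_33 = (1.00)(1.00) − (0.00)(-0.35) = 1.0000
det(I−A) = Σ_j (I−A)_1j·C_1j = (1.00)(0.6700) + (0.00)(0.2625) + (-0.15)(0.1400) = 0.6490
adj(I−A) = Cᵀ =
  [ 0.6700   0.0600   0.1500]
  [ 0.2625   0.7500   0.2525]
  [ 0.1400   0.4000   1.0000]
(I − A)⁻¹ = adj(I−A) / det(I−A) ≈
  [   1.0324     0.0924     0.2311]
  [   0.4045     1.1556     0.3891]
  [   0.2157     0.6163     1.5408]
Δx = (I − A)⁻¹ Δd with Δd having -10 in the Petroleum component and 0 elsewhere.
So Δx_1 = L_12 · (-10), where L_12 = adj(I−A)_12 / det(I−A) = 0.0600 / 0.6490.
Δx_1 = 0.0600 × (-10) / 0.6490 = -0.60 / 0.6490 ≈ -0.92.

Δx_1 = -0.92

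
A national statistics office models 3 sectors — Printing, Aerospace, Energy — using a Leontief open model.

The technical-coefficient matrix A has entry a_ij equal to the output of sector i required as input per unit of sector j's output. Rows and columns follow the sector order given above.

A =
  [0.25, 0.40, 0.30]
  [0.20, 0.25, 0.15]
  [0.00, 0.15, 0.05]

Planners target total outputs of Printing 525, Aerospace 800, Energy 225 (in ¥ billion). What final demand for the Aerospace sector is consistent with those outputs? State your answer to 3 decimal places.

d_2 = 461.250

I − A =
  [   0.75    -0.40    -0.30]
  [  -0.20     0.75    -0.15]
  [   0.00    -0.15     0.95]
d = (I − A) x:
  d_1 = (+0.75)·525 + (-0.40)·800 + (-0.30)·225 = 6.250
  d_2 = (-0.20)·525 + (+0.75)·800 + (-0.15)·225 = 461.250
  d_3 = (+0.00)·525 + (-0.15)·800 + (+0.95)·225 = 93.750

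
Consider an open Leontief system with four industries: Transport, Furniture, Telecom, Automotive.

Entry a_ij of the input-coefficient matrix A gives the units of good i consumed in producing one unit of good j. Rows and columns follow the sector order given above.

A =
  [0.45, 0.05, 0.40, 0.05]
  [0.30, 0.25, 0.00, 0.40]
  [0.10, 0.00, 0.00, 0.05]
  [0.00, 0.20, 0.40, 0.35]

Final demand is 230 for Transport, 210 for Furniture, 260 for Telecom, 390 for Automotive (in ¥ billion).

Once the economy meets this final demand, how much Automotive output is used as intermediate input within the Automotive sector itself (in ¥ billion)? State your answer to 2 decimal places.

I − A =
  [   0.55    -0.05    -0.40    -0.05]
  [  -0.30     0.75     0.00    -0.40]
  [  -0.10     0.00     1.00    -0.05]
  [   0.00    -0.20    -0.40     0.65]
Compute the cofactors C_ij = (−1)^(i+j)·(3×3 minor ij) of I−A; the adjugate is their transpose:
adj(I−A) = Cᵀ =
  [ 0.392500   0.045500   0.186000   0.072500]
  [ 0.205000   0.318500   0.172000   0.225000]
  [ 0.043750   0.009750   0.211375   0.025625]
  [ 0.090000   0.104000   0.183000   0.367500]
det(I−A) = Σ_j (I−A)_1j·C_1j = (0.55)(0.392500) + (-0.05)(0.205000) + (-0.40)(0.043750) + (-0.05)(0.090000) = 0.183625
(I − A)⁻¹ = adj(I−A) / det(I−A) ≈
  [   2.1375     0.2478     1.0129     0.3948]
  [   1.1164     1.7345     0.9367     1.2253]
  [   0.2383     0.0531     1.1511     0.1396]
  [   0.4901     0.5664     0.9966     2.0014]
First solve x = (I − A)⁻¹ d = adj(I−A)·d / det(I−A); in particular x_4 = (0.090000·230 + 0.104000·210 + 0.183000·260 + 0.367500·390) / 0.183625 = 233.445 / 0.183625 ≈ 1271.3138.
Intermediate flow from 4 to 4: z_44 = a_44 · x_4 = 0.35 × 233.445 / 0.183625 = 81.70575 / 0.183625 ≈ 444.96.

z_44 = 444.96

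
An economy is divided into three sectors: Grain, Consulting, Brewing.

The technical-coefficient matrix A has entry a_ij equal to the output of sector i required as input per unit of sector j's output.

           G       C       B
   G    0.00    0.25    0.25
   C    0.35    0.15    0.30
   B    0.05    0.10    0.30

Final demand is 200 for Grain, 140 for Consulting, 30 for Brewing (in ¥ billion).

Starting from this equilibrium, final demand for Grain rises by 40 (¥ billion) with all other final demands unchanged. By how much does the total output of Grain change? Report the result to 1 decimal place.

I − A =
  [   1.00    -0.25    -0.25]
  [  -0.35     0.85    -0.30]
  [  -0.05    -0.10     0.70]
Cofactors of I−A, C_ij = (−1)^(i+j)·(minor ij) (rows/columns in the sector order above):
  C_11 = (0.85)(0.70) − (-0.30)(-0.10) = 0.5650
  C_12 = −[(-0.35)(0.70) − (-0.30)(-0.05)] = 0.2600
  C_13 = (-0.35)(-0.10) − (0.85)(-0.05) = 0.0775
  C_21 = −[(-0.25)(0.70) − (-0.25)(-0.10)] = 0.2000
  C_22 = (1.00)(0.70) − (-0.25)(-0.05) = 0.6875
  C_23 = −[(1.00)(-0.10) − (-0.25)(-0.05)] = 0.1125
  C_31 = (-0.25)(-0.30) − (-0.25)(0.85) = 0.2875
  C_32 = −[(1.00)(-0.30) − (-0.25)(-0.35)] = 0.3875
  C_33 = (1.00)(0.85) − (-0.25)(-0.35) = 0.7625
det(I−A) = Σ_j (I−A)_1j·C_1j = (1.00)(0.5650) + (-0.25)(0.2600) + (-0.25)(0.0775) = 0.480625
adj(I−A) = Cᵀ =
  [ 0.5650   0.2000   0.2875]
  [ 0.2600   0.6875   0.3875]
  [ 0.0775   0.1125   0.7625]
(I − A)⁻¹ = adj(I−A) / det(I−A) ≈
  [   1.1756     0.4161     0.5982]
  [   0.5410     1.4304     0.8062]
  [   0.1612     0.2341     1.5865]
Δx = (I − A)⁻¹ Δd with Δd having +40 in the Grain component and 0 elsewhere.
So Δx_G = L_GG · (+40), where L_GG = adj(I−A)_GG / det(I−A) = 0.5650 / 0.480625.
Δx_G = 0.5650 × (+40) / 0.480625 = 22.60 / 0.480625 ≈ 47.0.

Δx_G = 47.0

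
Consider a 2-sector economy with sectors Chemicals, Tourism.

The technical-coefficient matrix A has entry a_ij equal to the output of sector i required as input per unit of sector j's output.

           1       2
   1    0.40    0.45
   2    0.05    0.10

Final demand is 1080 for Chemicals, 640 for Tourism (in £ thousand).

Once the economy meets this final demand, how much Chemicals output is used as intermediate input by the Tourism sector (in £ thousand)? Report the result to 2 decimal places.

z_12 = 380.87

I − A =
  [   0.60    -0.45]
  [  -0.05     0.90]
det(I−A) = (0.60)(0.90) − (-0.45)(-0.05) = 0.5175
adj(I−A) = [[0.90, 0.45], [0.05, 0.60]]
(I − A)⁻¹ = adj(I−A) / det(I−A) ≈
  [   1.7391     0.8696]
  [   0.0966     1.1594]
First solve x = (I − A)⁻¹ d = adj(I−A)·d / det(I−A); in particular x_2 = (0.05·1080 + 0.60·640) / 0.5175 = 438.00 / 0.5175 ≈ 846.3768.
Intermediate flow from 1 to 2: z_12 = a_12 · x_2 = 0.45 × 438.00 / 0.5175 = 197.10 / 0.5175 ≈ 380.87.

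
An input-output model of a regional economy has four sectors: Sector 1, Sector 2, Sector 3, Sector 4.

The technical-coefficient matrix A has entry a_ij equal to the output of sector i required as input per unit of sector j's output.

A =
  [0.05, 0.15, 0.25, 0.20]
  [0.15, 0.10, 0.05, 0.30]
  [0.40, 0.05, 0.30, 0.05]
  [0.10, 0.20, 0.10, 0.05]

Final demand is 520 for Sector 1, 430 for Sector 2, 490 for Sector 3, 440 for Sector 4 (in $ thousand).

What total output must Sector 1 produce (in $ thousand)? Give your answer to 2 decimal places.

x_1 = 1372.82

I − A =
  [   0.95    -0.15    -0.25    -0.20]
  [  -0.15     0.90    -0.05    -0.30]
  [  -0.40    -0.05     0.70    -0.05]
  [  -0.10    -0.20    -0.10     0.95]
Compute the cofactors C_ij = (−1)^(i+j)·(3×3 minor ij) of I−A; the adjugate is their transpose:
adj(I−A) = Cᵀ =
  [ 0.547625   0.142375   0.230375   0.172375]
  [ 0.151250   0.508750   0.118750   0.198750]
  [ 0.332625   0.127375   0.705375   0.147375]
  [ 0.124500   0.135500   0.123500   0.485500]
det(I−A) = Σ_j (I−A)_1j·C_1j = (0.95)(0.547625) + (-0.15)(0.151250) + (-0.25)(0.332625) + (-0.20)(0.124500) = 0.3895
(I − A)⁻¹ = adj(I−A) / det(I−A) ≈
  [   1.4060     0.3655     0.5915     0.4426]
  [   0.3883     1.3062     0.3049     0.5103]
  [   0.8540     0.3270     1.8110     0.3784]
  [   0.3196     0.3479     0.3171     1.2465]
x = (I − A)⁻¹ d = adj(I−A)·d / det(I−A), with det(I−A) = 0.3895:
  x_1 = (0.547625·520 + 0.142375·430 + 0.230375·490 + 0.172375·440) / 0.3895 = 534.715 / 0.3895 ≈ 1372.82
  x_2 = (0.151250·520 + 0.508750·430 + 0.118750·490 + 0.198750·440) / 0.3895 = 443.05 / 0.3895 ≈ 1137.48
  x_3 = (0.332625·520 + 0.127375·430 + 0.705375·490 + 0.147375·440) / 0.3895 = 638.215 / 0.3895 ≈ 1638.55
  x_4 = (0.124500·520 + 0.135500·430 + 0.123500·490 + 0.485500·440) / 0.3895 = 397.14 / 0.3895 ≈ 1019.61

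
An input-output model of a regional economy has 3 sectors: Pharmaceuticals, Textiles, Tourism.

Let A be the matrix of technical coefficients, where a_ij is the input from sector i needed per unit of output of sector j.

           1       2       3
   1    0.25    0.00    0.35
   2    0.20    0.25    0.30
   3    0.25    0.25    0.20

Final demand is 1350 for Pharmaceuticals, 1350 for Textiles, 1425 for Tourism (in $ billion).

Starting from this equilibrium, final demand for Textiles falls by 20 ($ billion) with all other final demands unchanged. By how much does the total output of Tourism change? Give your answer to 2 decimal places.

Δx_3 = -12.07

I − A =
  [   0.75     0.00    -0.35]
  [  -0.20     0.75    -0.30]
  [  -0.25    -0.25     0.80]
Cofactors of I−A, C_ij = (−1)^(i+j)·(minor ij) (rows/columns in the sector order above):
  C_11 = (0.75)(0.80) − (-0.30)(-0.25) = 0.5250
  C_12 = −[(-0.20)(0.80) − (-0.30)(-0.25)] = 0.2350
  C_13 = (-0.20)(-0.25) − (0.75)(-0.25) = 0.2375
  C_21 = −[(0.00)(0.80) − (-0.35)(-0.25)] = 0.0875
  C_22 = (0.75)(0.80) − (-0.35)(-0.25) = 0.5125
  C_23 = −[(0.75)(-0.25) − (0.00)(-0.25)] = 0.1875
  C_31 = (0.00)(-0.30) − (-0.35)(0.75) = 0.2625
  C_32 = −[(0.75)(-0.30) − (-0.35)(-0.20)] = 0.2950
  C_33 = (0.75)(0.75) − (0.00)(-0.20) = 0.5625
det(I−A) = Σ_j (I−A)_1j·C_1j = (0.75)(0.5250) + (0.00)(0.2350) + (-0.35)(0.2375) = 0.310625
adj(I−A) = Cᵀ =
  [ 0.5250   0.0875   0.2625]
  [ 0.2350   0.5125   0.2950]
  [ 0.2375   0.1875   0.5625]
(I − A)⁻¹ = adj(I−A) / det(I−A) ≈
  [   1.6901     0.2817     0.8451]
  [   0.7565     1.6499     0.9497]
  [   0.7646     0.6036     1.8109]
Δx = (I − A)⁻¹ Δd with Δd having -20 in the Textiles component and 0 elsewhere.
So Δx_3 = L_32 · (-20), where L_32 = adj(I−A)_32 / det(I−A) = 0.1875 / 0.310625.
Δx_3 = 0.1875 × (-20) / 0.310625 = -3.75 / 0.310625 ≈ -12.07.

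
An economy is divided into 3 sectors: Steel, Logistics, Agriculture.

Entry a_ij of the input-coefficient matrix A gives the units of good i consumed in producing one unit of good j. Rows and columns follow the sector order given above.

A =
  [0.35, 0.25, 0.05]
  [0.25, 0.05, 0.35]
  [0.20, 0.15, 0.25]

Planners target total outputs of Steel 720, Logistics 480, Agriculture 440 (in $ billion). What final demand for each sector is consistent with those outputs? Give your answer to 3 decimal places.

I − A =
  [   0.65    -0.25    -0.05]
  [  -0.25     0.95    -0.35]
  [  -0.20    -0.15     0.75]
d = (I − A) x:
  d_S = (+0.65)·720 + (-0.25)·480 + (-0.05)·440 = 326.000
  d_L = (-0.25)·720 + (+0.95)·480 + (-0.35)·440 = 122.000
  d_A = (-0.20)·720 + (-0.15)·480 + (+0.75)·440 = 114.000

d_S = 326.000, d_L = 122.000, d_A = 114.000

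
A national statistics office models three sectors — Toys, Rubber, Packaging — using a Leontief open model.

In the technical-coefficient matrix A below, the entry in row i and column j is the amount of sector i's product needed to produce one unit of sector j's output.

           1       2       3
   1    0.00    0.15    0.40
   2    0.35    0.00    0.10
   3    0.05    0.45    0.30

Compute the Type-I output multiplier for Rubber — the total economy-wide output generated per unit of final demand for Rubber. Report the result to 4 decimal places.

m_2 = 2.6614

I − A =
  [   1.00    -0.15    -0.40]
  [  -0.35     1.00    -0.10]
  [  -0.05    -0.45     0.70]
Cofactors of I−A, C_ij = (−1)^(i+j)·(minor ij) (rows/columns in the sector order above):
  C_11 = (1.00)(0.70) − (-0.10)(-0.45) = 0.6550
  C_12 = −[(-0.35)(0.70) − (-0.10)(-0.05)] = 0.2500
  C_13 = (-0.35)(-0.45) − (1.00)(-0.05) = 0.2075
  C_21 = −[(-0.15)(0.70) − (-0.40)(-0.45)] = 0.2850
  C_22 = (1.00)(0.70) − (-0.40)(-0.05) = 0.6800
  C_23 = −[(1.00)(-0.45) − (-0.15)(-0.05)] = 0.4575
  C_31 = (-0.15)(-0.10) − (-0.40)(1.00) = 0.4150
  C_32 = −[(1.00)(-0.10) − (-0.40)(-0.35)] = 0.2400
  C_33 = (1.00)(1.00) − (-0.15)(-0.35) = 0.9475
det(I−A) = Σ_j (I−A)_1j·C_1j = (1.00)(0.6550) + (-0.15)(0.2500) + (-0.40)(0.2075) = 0.5345
adj(I−A) = Cᵀ =
  [ 0.6550   0.2850   0.4150]
  [ 0.2500   0.6800   0.2400]
  [ 0.2075   0.4575   0.9475]
(I − A)⁻¹ = adj(I−A) / det(I−A) ≈
  [   1.22544     0.53321     0.77643]
  [   0.46773     1.27222     0.44902]
  [   0.38821     0.85594     1.77268]
The output multiplier for sector j is the column-j sum of the Leontief inverse (I − A)⁻¹ = adj(I−A) / det(I−A).
Column 2 of adj(I−A): (0.2850, 0.6800, 0.4575); det(I−A) = 0.5345.
m_2 = (0.2850 + 0.6800 + 0.4575) / 0.5345 = 1.4225 / 0.5345 ≈ 2.6614.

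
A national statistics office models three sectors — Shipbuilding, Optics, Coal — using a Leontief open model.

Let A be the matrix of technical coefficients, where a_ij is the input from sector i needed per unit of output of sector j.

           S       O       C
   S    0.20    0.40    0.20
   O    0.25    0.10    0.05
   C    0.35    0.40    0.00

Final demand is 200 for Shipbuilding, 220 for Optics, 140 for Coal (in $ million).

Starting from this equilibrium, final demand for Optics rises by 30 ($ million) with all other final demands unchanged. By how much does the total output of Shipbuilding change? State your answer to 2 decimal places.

I − A =
  [   0.80    -0.40    -0.20]
  [  -0.25     0.90    -0.05]
  [  -0.35    -0.40     1.00]
Cofactors of I−A, C_ij = (−1)^(i+j)·(minor ij) (rows/columns in the sector order above):
  C_11 = (0.90)(1.00) − (-0.05)(-0.40) = 0.8800
  C_12 = −[(-0.25)(1.00) − (-0.05)(-0.35)] = 0.2675
  C_13 = (-0.25)(-0.40) − (0.90)(-0.35) = 0.4150
  C_21 = −[(-0.40)(1.00) − (-0.20)(-0.40)] = 0.4800
  C_22 = (0.80)(1.00) − (-0.20)(-0.35) = 0.7300
  C_23 = −[(0.80)(-0.40) − (-0.40)(-0.35)] = 0.4600
  C_31 = (-0.40)(-0.05) − (-0.20)(0.90) = 0.2000
  C_32 = −[(0.80)(-0.05) − (-0.20)(-0.25)] = 0.0900
  C_33 = (0.80)(0.90) − (-0.40)(-0.25) = 0.6200
det(I−A) = Σ_j (I−A)_1j·C_1j = (0.80)(0.8800) + (-0.40)(0.2675) + (-0.20)(0.4150) = 0.5140
adj(I−A) = Cᵀ =
  [ 0.8800   0.4800   0.2000]
  [ 0.2675   0.7300   0.0900]
  [ 0.4150   0.4600   0.6200]
(I − A)⁻¹ = adj(I−A) / det(I−A) ≈
  [   1.7121     0.9339     0.3891]
  [   0.5204     1.4202     0.1751]
  [   0.8074     0.8949     1.2062]
Δx = (I − A)⁻¹ Δd with Δd having +30 in the Optics component and 0 elsewhere.
So Δx_S = L_SO · (+30), where L_SO = adj(I−A)_SO / det(I−A) = 0.4800 / 0.5140.
Δx_S = 0.4800 × (+30) / 0.5140 = 14.40 / 0.5140 ≈ 28.02.

Δx_S = 28.02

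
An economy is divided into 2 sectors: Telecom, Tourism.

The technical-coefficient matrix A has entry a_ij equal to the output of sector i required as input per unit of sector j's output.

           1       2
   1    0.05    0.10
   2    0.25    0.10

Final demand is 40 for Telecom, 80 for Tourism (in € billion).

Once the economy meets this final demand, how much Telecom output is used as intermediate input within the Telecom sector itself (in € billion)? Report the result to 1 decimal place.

I − A =
  [   0.95    -0.10]
  [  -0.25     0.90]
det(I−A) = (0.95)(0.90) − (-0.10)(-0.25) = 0.8300
adj(I−A) = [[0.90, 0.10], [0.25, 0.95]]
(I − A)⁻¹ = adj(I−A) / det(I−A) ≈
  [   1.0843     0.1205]
  [   0.3012     1.1446]
First solve x = (I − A)⁻¹ d = adj(I−A)·d / det(I−A); in particular x_1 = (0.90·40 + 0.10·80) / 0.8300 = 44.00 / 0.8300 ≈ 53.012.
Intermediate flow from 1 to 1: z_11 = a_11 · x_1 = 0.05 × 44.00 / 0.8300 = 2.20 / 0.8300 ≈ 2.7.

z_11 = 2.7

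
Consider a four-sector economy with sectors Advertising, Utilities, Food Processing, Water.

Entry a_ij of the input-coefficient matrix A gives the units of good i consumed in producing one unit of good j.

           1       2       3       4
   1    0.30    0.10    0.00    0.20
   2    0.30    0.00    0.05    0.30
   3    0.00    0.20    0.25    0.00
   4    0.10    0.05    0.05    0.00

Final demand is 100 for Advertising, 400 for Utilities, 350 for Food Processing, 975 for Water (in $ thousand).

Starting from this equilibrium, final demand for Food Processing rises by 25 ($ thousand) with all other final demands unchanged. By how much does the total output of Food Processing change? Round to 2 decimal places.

Δx_3 = 34.01

I − A =
  [   0.70    -0.10     0.00    -0.20]
  [  -0.30     1.00    -0.05    -0.30]
  [   0.00    -0.20     0.75     0.00]
  [  -0.10    -0.05    -0.05     1.00]
Compute the cofactors C_ij = (−1)^(i+j)·(3×3 minor ij) of I−A; the adjugate is their transpose:
adj(I−A) = Cᵀ =
  [ 0.72575   0.08450   0.01700   0.17050]
  [ 0.24750   0.51000   0.04750   0.20250]
  [ 0.06600   0.13600   0.63350   0.05400]
  [ 0.08825   0.04075   0.03575   0.49550]
det(I−A) = Σ_j (I−A)_1j·C_1j = (0.70)(0.72575) + (-0.10)(0.24750) + (0.00)(0.06600) + (-0.20)(0.08825) = 0.465625
(I − A)⁻¹ = adj(I−A) / det(I−A) ≈
  [   1.5587     0.1815     0.0365     0.3662]
  [   0.5315     1.0953     0.1020     0.4349]
  [   0.1417     0.2921     1.3605     0.1160]
  [   0.1895     0.0875     0.0768     1.0642]
Δx = (I − A)⁻¹ Δd with Δd having +25 in the Food Processing component and 0 elsewhere.
So Δx_3 = L_33 · (+25), where L_33 = adj(I−A)_33 / det(I−A) = 0.63350 / 0.465625.
Δx_3 = 0.63350 × (+25) / 0.465625 = 15.8375 / 0.465625 ≈ 34.01.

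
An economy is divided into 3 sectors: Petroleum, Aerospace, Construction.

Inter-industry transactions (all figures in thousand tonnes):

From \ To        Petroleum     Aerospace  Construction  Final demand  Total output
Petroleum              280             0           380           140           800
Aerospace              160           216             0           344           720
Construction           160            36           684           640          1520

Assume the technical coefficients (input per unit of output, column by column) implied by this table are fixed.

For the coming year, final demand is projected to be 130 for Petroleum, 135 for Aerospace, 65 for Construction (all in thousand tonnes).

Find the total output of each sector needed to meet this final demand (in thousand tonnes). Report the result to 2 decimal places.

Technical coefficients a_ij = z_ij / X_j:
  a_PP = 280/800 = 0.35, a_AP = 160/800 = 0.20, a_CP = 160/800 = 0.20
  a_PA = 0/720 = 0.00, a_AA = 216/720 = 0.30, a_CA = 36/720 = 0.05
  a_PC = 380/1520 = 0.25, a_AC = 0/1520 = 0.00, a_CC = 684/1520 = 0.45
I − A =
  [   0.65     0.00    -0.25]
  [  -0.20     0.70     0.00]
  [  -0.20    -0.05     0.55]
Cofactors of I−A, C_ij = (−1)^(i+j)·(minor ij) (rows/columns in the sector order above):
  C_11 = (0.70)(0.55) − (0.00)(-0.05) = 0.3850
  C_12 = −[(-0.20)(0.55) − (0.00)(-0.20)] = 0.1100
  C_13 = (-0.20)(-0.05) − (0.70)(-0.20) = 0.1500
  C_21 = −[(0.00)(0.55) − (-0.25)(-0.05)] = 0.0125
  C_22 = (0.65)(0.55) − (-0.25)(-0.20) = 0.3075
  C_23 = −[(0.65)(-0.05) − (0.00)(-0.20)] = 0.0325
  C_31 = (0.00)(0.00) − (-0.25)(0.70) = 0.1750
  C_32 = −[(0.65)(0.00) − (-0.25)(-0.20)] = 0.0500
  C_33 = (0.65)(0.70) − (0.00)(-0.20) = 0.4550
det(I−A) = Σ_j (I−A)_1j·C_1j = (0.65)(0.3850) + (0.00)(0.1100) + (-0.25)(0.1500) = 0.21275
adj(I−A) = Cᵀ =
  [ 0.3850   0.0125   0.1750]
  [ 0.1100   0.3075   0.0500]
  [ 0.1500   0.0325   0.4550]
(I − A)⁻¹ = adj(I−A) / det(I−A) ≈
  [   1.8096     0.0588     0.8226]
  [   0.5170     1.4454     0.2350]
  [   0.7051     0.1528     2.1387]
x = (I − A)⁻¹ d = adj(I−A)·d / det(I−A), with det(I−A) = 0.21275:
  x_P = (0.3850·130 + 0.0125·135 + 0.1750·65) / 0.21275 = 63.1125 / 0.21275 ≈ 296.65
  x_A = (0.1100·130 + 0.3075·135 + 0.0500·65) / 0.21275 = 59.0625 / 0.21275 ≈ 277.61
  x_C = (0.1500·130 + 0.0325·135 + 0.4550·65) / 0.21275 = 53.4625 / 0.21275 ≈ 251.29

x_P = 296.65, x_A = 277.61, x_C = 251.29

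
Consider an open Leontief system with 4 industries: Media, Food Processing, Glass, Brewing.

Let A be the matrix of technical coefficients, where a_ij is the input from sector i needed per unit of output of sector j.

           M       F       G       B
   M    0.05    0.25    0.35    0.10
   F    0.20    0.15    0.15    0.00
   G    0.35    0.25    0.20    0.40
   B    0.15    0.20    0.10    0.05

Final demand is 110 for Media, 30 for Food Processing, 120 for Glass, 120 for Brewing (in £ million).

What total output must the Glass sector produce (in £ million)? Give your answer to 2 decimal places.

I − A =
  [   0.95    -0.25    -0.35    -0.10]
  [  -0.20     0.85    -0.15     0.00]
  [  -0.35    -0.25     0.80    -0.40]
  [  -0.15    -0.20    -0.10     0.95]
Compute the cofactors C_ij = (−1)^(i+j)·(3×3 minor ij) of I−A; the adjugate is their transpose:
adj(I−A) = Cᵀ =
  [ 0.564375   0.309625   0.329750   0.198250]
  [ 0.202875   0.531125   0.201625   0.106250]
  [ 0.397125   0.403000   0.702875   0.337750]
  [ 0.173625   0.203125   0.168500   0.435625]
det(I−A) = Σ_j (I−A)_1j·C_1j = (0.95)(0.564375) + (-0.25)(0.202875) + (-0.35)(0.397125) + (-0.10)(0.173625) = 0.32908125
(I − A)⁻¹ = adj(I−A) / det(I−A) ≈
  [   1.7150     0.9409     1.0020     0.6024]
  [   0.6165     1.6140     0.6127     0.3229]
  [   1.2068     1.2246     2.1359     1.0263]
  [   0.5276     0.6172     0.5120     1.3238]
x = (I − A)⁻¹ d = adj(I−A)·d / det(I−A), with det(I−A) = 0.32908125:
  x_M = (0.564375·110 + 0.309625·30 + 0.329750·120 + 0.198250·120) / 0.32908125 = 134.73 / 0.32908125 ≈ 409.41
  x_F = (0.202875·110 + 0.531125·30 + 0.201625·120 + 0.106250·120) / 0.32908125 = 75.195 / 0.32908125 ≈ 228.50
  x_G = (0.397125·110 + 0.403000·30 + 0.702875·120 + 0.337750·120) / 0.32908125 = 180.64875 / 0.32908125 ≈ 548.95
  x_B = (0.173625·110 + 0.203125·30 + 0.168500·120 + 0.435625·120) / 0.32908125 = 97.6875 / 0.32908125 ≈ 296.85

x_G = 548.95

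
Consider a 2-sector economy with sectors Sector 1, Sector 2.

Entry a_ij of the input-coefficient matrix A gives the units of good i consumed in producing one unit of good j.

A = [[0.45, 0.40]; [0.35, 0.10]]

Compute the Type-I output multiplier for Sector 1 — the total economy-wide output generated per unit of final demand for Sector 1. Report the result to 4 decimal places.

m_1 = 3.5211

I − A =
  [   0.55    -0.40]
  [  -0.35     0.90]
det(I−A) = (0.55)(0.90) − (-0.40)(-0.35) = 0.3550
adj(I−A) = [[0.90, 0.40], [0.35, 0.55]]
(I − A)⁻¹ = adj(I−A) / det(I−A) ≈
  [   2.53521     1.12676]
  [   0.98592     1.54930]
The output multiplier for sector j is the column-j sum of the Leontief inverse (I − A)⁻¹ = adj(I−A) / det(I−A).
Column 1 of adj(I−A): (0.90, 0.35); det(I−A) = 0.3550.
m_1 = (0.90 + 0.35) / 0.3550 = 1.25 / 0.3550 ≈ 3.5211.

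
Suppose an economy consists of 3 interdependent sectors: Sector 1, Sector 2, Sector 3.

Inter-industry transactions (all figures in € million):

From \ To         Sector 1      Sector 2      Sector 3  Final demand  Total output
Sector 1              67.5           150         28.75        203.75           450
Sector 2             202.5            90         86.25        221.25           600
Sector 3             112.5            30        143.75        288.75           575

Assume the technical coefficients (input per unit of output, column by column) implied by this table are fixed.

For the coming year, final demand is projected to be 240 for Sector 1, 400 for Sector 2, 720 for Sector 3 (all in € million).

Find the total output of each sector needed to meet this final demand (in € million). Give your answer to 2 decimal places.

Technical coefficients a_ij = z_ij / X_j:
  a_11 = 67.5/450 = 0.15, a_21 = 202.5/450 = 0.45, a_31 = 112.5/450 = 0.25
  a_12 = 150/600 = 0.25, a_22 = 90/600 = 0.15, a_32 = 30/600 = 0.05
  a_13 = 28.75/575 = 0.05, a_23 = 86.25/575 = 0.15, a_33 = 143.75/575 = 0.25
I − A =
  [   0.85    -0.25    -0.05]
  [  -0.45     0.85    -0.15]
  [  -0.25    -0.05     0.75]
Cofactors of I−A, C_ij = (−1)^(i+j)·(minor ij) (rows/columns in the sector order above):
  C_11 = (0.85)(0.75) − (-0.15)(-0.05) = 0.6300
  C_12 = −[(-0.45)(0.75) − (-0.15)(-0.25)] = 0.3750
  C_13 = (-0.45)(-0.05) − (0.85)(-0.25) = 0.2350
  C_21 = −[(-0.25)(0.75) − (-0.05)(-0.05)] = 0.1900
  C_22 = (0.85)(0.75) − (-0.05)(-0.25) = 0.6250
  C_23 = −[(0.85)(-0.05) − (-0.25)(-0.25)] = 0.1050
  C_31 = (-0.25)(-0.15) − (-0.05)(0.85) = 0.0800
  C_32 = −[(0.85)(-0.15) − (-0.05)(-0.45)] = 0.1500
  C_33 = (0.85)(0.85) − (-0.25)(-0.45) = 0.6100
det(I−A) = Σ_j (I−A)_1j·C_1j = (0.85)(0.6300) + (-0.25)(0.3750) + (-0.05)(0.2350) = 0.4300
adj(I−A) = Cᵀ =
  [ 0.6300   0.1900   0.0800]
  [ 0.3750   0.6250   0.1500]
  [ 0.2350   0.1050   0.6100]
(I − A)⁻¹ = adj(I−A) / det(I−A) ≈
  [   1.4651     0.4419     0.1860]
  [   0.8721     1.4535     0.3488]
  [   0.5465     0.2442     1.4186]
x = (I − A)⁻¹ d = adj(I−A)·d / det(I−A), with det(I−A) = 0.4300:
  x_1 = (0.6300·240 + 0.1900·400 + 0.0800·720) / 0.4300 = 284.80 / 0.4300 ≈ 662.33
  x_2 = (0.3750·240 + 0.6250·400 + 0.1500·720) / 0.4300 = 448.00 / 0.4300 ≈ 1041.86
  x_3 = (0.2350·240 + 0.1050·400 + 0.6100·720) / 0.4300 = 537.60 / 0.4300 ≈ 1250.23

x_1 = 662.33, x_2 = 1041.86, x_3 = 1250.23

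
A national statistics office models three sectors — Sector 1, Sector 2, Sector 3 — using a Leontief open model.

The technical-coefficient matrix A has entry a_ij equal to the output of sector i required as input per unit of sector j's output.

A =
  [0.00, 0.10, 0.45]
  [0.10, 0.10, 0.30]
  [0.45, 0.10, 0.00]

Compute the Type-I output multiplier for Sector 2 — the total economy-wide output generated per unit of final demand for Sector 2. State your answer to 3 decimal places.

m_2 = 1.648

I − A =
  [   1.00    -0.10    -0.45]
  [  -0.10     0.90    -0.30]
  [  -0.45    -0.10     1.00]
Cofactors of I−A, C_ij = (−1)^(i+j)·(minor ij) (rows/columns in the sector order above):
  C_11 = (0.90)(1.00) − (-0.30)(-0.10) = 0.8700
  C_12 = −[(-0.10)(1.00) − (-0.30)(-0.45)] = 0.2350
  C_13 = (-0.10)(-0.10) − (0.90)(-0.45) = 0.4150
  C_21 = −[(-0.10)(1.00) − (-0.45)(-0.10)] = 0.1450
  C_22 = (1.00)(1.00) − (-0.45)(-0.45) = 0.7975
  C_23 = −[(1.00)(-0.10) − (-0.10)(-0.45)] = 0.1450
  C_31 = (-0.10)(-0.30) − (-0.45)(0.90) = 0.4350
  C_32 = −[(1.00)(-0.30) − (-0.45)(-0.10)] = 0.3450
  C_33 = (1.00)(0.90) − (-0.10)(-0.10) = 0.8900
det(I−A) = Σ_j (I−A)_1j·C_1j = (1.00)(0.8700) + (-0.10)(0.2350) + (-0.45)(0.4150) = 0.65975
adj(I−A) = Cᵀ =
  [ 0.8700   0.1450   0.4350]
  [ 0.2350   0.7975   0.3450]
  [ 0.4150   0.1450   0.8900]
(I − A)⁻¹ = adj(I−A) / det(I−A) ≈
  [   1.3187     0.2198     0.6593]
  [   0.3562     1.2088     0.5229]
  [   0.6290     0.2198     1.3490]
The output multiplier for sector j is the column-j sum of the Leontief inverse (I − A)⁻¹ = adj(I−A) / det(I−A).
Column 2 of adj(I−A): (0.1450, 0.7975, 0.1450); det(I−A) = 0.65975.
m_2 = (0.1450 + 0.7975 + 0.1450) / 0.65975 = 1.0875 / 0.65975 ≈ 1.648.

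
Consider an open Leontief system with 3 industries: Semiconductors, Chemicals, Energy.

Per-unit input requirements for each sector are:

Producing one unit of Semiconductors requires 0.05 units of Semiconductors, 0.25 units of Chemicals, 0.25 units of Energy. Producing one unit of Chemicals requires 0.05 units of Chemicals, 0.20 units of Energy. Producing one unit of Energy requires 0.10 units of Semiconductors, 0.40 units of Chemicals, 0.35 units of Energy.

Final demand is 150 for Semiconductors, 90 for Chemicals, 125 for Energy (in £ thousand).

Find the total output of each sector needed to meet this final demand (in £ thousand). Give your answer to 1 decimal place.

I − A =
  [   0.95     0.00    -0.10]
  [  -0.25     0.95    -0.40]
  [  -0.25    -0.20     0.65]
Cofactors of I−A, C_ij = (−1)^(i+j)·(minor ij) (rows/columns in the sector order above):
  C_11 = (0.95)(0.65) − (-0.40)(-0.20) = 0.5375
  C_12 = −[(-0.25)(0.65) − (-0.40)(-0.25)] = 0.2625
  C_13 = (-0.25)(-0.20) − (0.95)(-0.25) = 0.2875
  C_21 = −[(0.00)(0.65) − (-0.10)(-0.20)] = 0.0200
  C_22 = (0.95)(0.65) − (-0.10)(-0.25) = 0.5925
  C_23 = −[(0.95)(-0.20) − (0.00)(-0.25)] = 0.1900
  C_31 = (0.00)(-0.40) − (-0.10)(0.95) = 0.0950
  C_32 = −[(0.95)(-0.40) − (-0.10)(-0.25)] = 0.4050
  C_33 = (0.95)(0.95) − (0.00)(-0.25) = 0.9025
det(I−A) = Σ_j (I−A)_1j·C_1j = (0.95)(0.5375) + (0.00)(0.2625) + (-0.10)(0.2875) = 0.481875
adj(I−A) = Cᵀ =
  [ 0.5375   0.0200   0.0950]
  [ 0.2625   0.5925   0.4050]
  [ 0.2875   0.1900   0.9025]
(I − A)⁻¹ = adj(I−A) / det(I−A) ≈
  [   1.1154     0.0415     0.1971]
  [   0.5447     1.2296     0.8405]
  [   0.5966     0.3943     1.8729]
x = (I − A)⁻¹ d = adj(I−A)·d / det(I−A), with det(I−A) = 0.481875:
  x_S = (0.5375·150 + 0.0200·90 + 0.0950·125) / 0.481875 = 94.30 / 0.481875 ≈ 195.7
  x_C = (0.2625·150 + 0.5925·90 + 0.4050·125) / 0.481875 = 143.325 / 0.481875 ≈ 297.4
  x_E = (0.2875·150 + 0.1900·90 + 0.9025·125) / 0.481875 = 173.0375 / 0.481875 ≈ 359.1

x_S = 195.7, x_C = 297.4, x_E = 359.1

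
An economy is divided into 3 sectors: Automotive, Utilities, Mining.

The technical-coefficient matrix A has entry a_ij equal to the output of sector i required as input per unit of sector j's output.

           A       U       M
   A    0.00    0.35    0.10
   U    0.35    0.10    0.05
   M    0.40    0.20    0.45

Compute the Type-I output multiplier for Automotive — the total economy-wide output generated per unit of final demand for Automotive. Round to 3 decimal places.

m_A = 3.067

I − A =
  [   1.00    -0.35    -0.10]
  [  -0.35     0.90    -0.05]
  [  -0.40    -0.20     0.55]
Cofactors of I−A, C_ij = (−1)^(i+j)·(minor ij) (rows/columns in the sector order above):
  C_11 = (0.90)(0.55) − (-0.05)(-0.20) = 0.4850
  C_12 = −[(-0.35)(0.55) − (-0.05)(-0.40)] = 0.2125
  C_13 = (-0.35)(-0.20) − (0.90)(-0.40) = 0.4300
  C_21 = −[(-0.35)(0.55) − (-0.10)(-0.20)] = 0.2125
  C_22 = (1.00)(0.55) − (-0.10)(-0.40) = 0.5100
  C_23 = −[(1.00)(-0.20) − (-0.35)(-0.40)] = 0.3400
  C_31 = (-0.35)(-0.05) − (-0.10)(0.90) = 0.1075
  C_32 = −[(1.00)(-0.05) − (-0.10)(-0.35)] = 0.0850
  C_33 = (1.00)(0.90) − (-0.35)(-0.35) = 0.7775
det(I−A) = Σ_j (I−A)_1j·C_1j = (1.00)(0.4850) + (-0.35)(0.2125) + (-0.10)(0.4300) = 0.367625
adj(I−A) = Cᵀ =
  [ 0.4850   0.2125   0.1075]
  [ 0.2125   0.5100   0.0850]
  [ 0.4300   0.3400   0.7775]
(I − A)⁻¹ = adj(I−A) / det(I−A) ≈
  [   1.3193     0.5780     0.2924]
  [   0.5780     1.3873     0.2312]
  [   1.1697     0.9249     2.1149]
The output multiplier for sector j is the column-j sum of the Leontief inverse (I − A)⁻¹ = adj(I−A) / det(I−A).
Column A of adj(I−A): (0.4850, 0.2125, 0.4300); det(I−A) = 0.367625.
m_A = (0.4850 + 0.2125 + 0.4300) / 0.367625 = 1.1275 / 0.367625 ≈ 3.067.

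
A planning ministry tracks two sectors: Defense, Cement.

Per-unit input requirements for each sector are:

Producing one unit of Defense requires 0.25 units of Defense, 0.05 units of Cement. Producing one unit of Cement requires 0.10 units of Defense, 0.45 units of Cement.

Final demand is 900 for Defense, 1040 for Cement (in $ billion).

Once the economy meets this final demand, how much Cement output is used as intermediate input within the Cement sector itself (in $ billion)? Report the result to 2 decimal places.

z_CC = 911.04

I − A =
  [   0.75    -0.10]
  [  -0.05     0.55]
det(I−A) = (0.75)(0.55) − (-0.10)(-0.05) = 0.4075
adj(I−A) = [[0.55, 0.10], [0.05, 0.75]]
(I − A)⁻¹ = adj(I−A) / det(I−A) ≈
  [   1.3497     0.2454]
  [   0.1227     1.8405]
First solve x = (I − A)⁻¹ d = adj(I−A)·d / det(I−A); in particular x_C = (0.05·900 + 0.75·1040) / 0.4075 = 825.00 / 0.4075 ≈ 2024.5399.
Intermediate flow from C to C: z_CC = a_CC · x_C = 0.45 × 825.00 / 0.4075 = 371.25 / 0.4075 ≈ 911.04.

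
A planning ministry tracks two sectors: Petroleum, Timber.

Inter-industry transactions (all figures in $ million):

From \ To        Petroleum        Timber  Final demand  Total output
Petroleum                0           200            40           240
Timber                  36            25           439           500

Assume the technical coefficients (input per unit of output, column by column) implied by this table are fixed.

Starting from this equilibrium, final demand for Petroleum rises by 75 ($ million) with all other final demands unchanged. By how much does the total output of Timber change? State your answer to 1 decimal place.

Technical coefficients a_ij = z_ij / X_j:
  a_PP = 0/240 = 0.00, a_TP = 36/240 = 0.15
  a_PT = 200/500 = 0.40, a_TT = 25/500 = 0.05
I − A =
  [   1.00    -0.40]
  [  -0.15     0.95]
det(I−A) = (1.00)(0.95) − (-0.40)(-0.15) = 0.8900
adj(I−A) = [[0.95, 0.40], [0.15, 1.00]]
(I − A)⁻¹ = adj(I−A) / det(I−A) ≈
  [   1.0674     0.4494]
  [   0.1685     1.1236]
Δx = (I − A)⁻¹ Δd with Δd having +75 in the Petroleum component and 0 elsewhere.
So Δx_T = L_TP · (+75), where L_TP = adj(I−A)_TP / det(I−A) = 0.15 / 0.8900.
Δx_T = 0.15 × (+75) / 0.8900 = 11.25 / 0.8900 ≈ 12.6.

Δx_T = 12.6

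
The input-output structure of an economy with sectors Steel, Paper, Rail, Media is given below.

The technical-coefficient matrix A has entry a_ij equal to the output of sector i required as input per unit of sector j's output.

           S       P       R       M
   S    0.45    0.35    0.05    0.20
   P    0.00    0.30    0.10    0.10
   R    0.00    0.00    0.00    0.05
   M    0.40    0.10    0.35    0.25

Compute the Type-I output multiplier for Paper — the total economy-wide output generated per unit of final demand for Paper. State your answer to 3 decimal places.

m_P = 3.921

I − A =
  [   0.55    -0.35    -0.05    -0.20]
  [   0.00     0.70    -0.10    -0.10]
  [   0.00     0.00     1.00    -0.05]
  [  -0.40    -0.10    -0.35     0.75]
Compute the cofactors C_ij = (−1)^(i+j)·(3×3 minor ij) of I−A; the adjugate is their transpose:
adj(I−A) = Cᵀ =
  [ 0.502250   0.276625   0.115250   0.178500]
  [ 0.042000   0.321875   0.054500   0.057750]
  [ 0.014000   0.009750   0.213250   0.019250]
  [ 0.280000   0.195000   0.168250   0.385000]
det(I−A) = Σ_j (I−A)_1j·C_1j = (0.55)(0.502250) + (-0.35)(0.042000) + (-0.05)(0.014000) + (-0.20)(0.280000) = 0.2048375
(I − A)⁻¹ = adj(I−A) / det(I−A) ≈
  [   2.4519     1.3505     0.5626     0.8714]
  [   0.2050     1.5714     0.2661     0.2819]
  [   0.0683     0.0476     1.0411     0.0940]
  [   1.3669     0.9520     0.8214     1.8795]
The output multiplier for sector j is the column-j sum of the Leontief inverse (I − A)⁻¹ = adj(I−A) / det(I−A).
Column P of adj(I−A): (0.276625, 0.321875, 0.009750, 0.195000); det(I−A) = 0.2048375.
m_P = (0.276625 + 0.321875 + 0.009750 + 0.195000) / 0.2048375 = 0.80325 / 0.2048375 ≈ 3.921.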